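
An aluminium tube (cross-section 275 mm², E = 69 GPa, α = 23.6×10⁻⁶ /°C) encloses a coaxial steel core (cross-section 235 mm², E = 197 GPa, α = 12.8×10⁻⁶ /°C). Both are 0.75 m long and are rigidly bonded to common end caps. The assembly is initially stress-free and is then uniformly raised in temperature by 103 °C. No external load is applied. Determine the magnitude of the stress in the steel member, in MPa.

σ ≈ 63.7 MPa (tensile)

Both members must finish at the same length. With the larger α, the aluminium tends to over-expand; the plates restrain it, putting the aluminium in compression and the steel in tension. With no external load the two internal forces are equal and opposite, magnitude P.
Equating the net (thermal + elastic) strains gives |α₁ − α₂|·ΔT = P·[1/(A₁E₁) + 1/(A₂E₂)].
|α₁ − α₂|·ΔT = 10.8×10⁻⁶ × 103 = 0.001112.
1/(A₁E₁) + 1/(A₂E₂) = 1/(275×69×10³) + 1/(235×197×10³) = 7.43×10⁻⁸ N⁻¹.
P = 0.001112 / 7.43×10⁻⁸ = 14970 N = 14.97 kN.
σ_{steel} = P/A₂ = 14970/235 = 63.71 MPa, tensile.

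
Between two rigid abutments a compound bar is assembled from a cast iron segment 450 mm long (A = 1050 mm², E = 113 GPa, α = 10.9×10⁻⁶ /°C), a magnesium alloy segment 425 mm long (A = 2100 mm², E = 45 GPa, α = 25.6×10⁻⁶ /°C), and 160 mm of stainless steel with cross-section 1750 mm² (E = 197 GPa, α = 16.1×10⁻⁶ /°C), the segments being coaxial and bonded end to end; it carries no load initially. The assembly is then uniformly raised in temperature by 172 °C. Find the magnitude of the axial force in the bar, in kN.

P ≈ 361 kN (compressive)

With the walls removed the bar would change length by δ_free = Σ αᵢΔT Lᵢ = 10.9×10⁻⁶×172×450 + 25.6×10⁻⁶×172×425 + 16.1×10⁻⁶×172×160 = 3.158 mm.
Since the ends are fixed, an axial force P builds up, equal in every segment, with P · Σ Lᵢ/(AᵢEᵢ) = δ_free.
The series flexibility is Σ Lᵢ/(AᵢEᵢ) = 450/(1050×113×10³) + 425/(2100×45×10³) + 160/(1750×197×10³) = 8.754×10⁻⁶ mm/N.
Hence P = δ_free / Σ(L/AE) = 3.158/8.754×10⁻⁶ = 360.8 kN (compressive).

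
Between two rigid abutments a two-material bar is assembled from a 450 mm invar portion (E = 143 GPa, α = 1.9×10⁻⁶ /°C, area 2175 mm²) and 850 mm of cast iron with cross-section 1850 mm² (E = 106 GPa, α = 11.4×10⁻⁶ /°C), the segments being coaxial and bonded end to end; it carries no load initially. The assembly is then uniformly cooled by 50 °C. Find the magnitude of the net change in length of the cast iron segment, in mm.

|ΔL| ≈ 0.0892 mm

Free thermal contraction of the whole bar: Σ αᵢΔT Lᵢ = 1.9×10⁻⁶×50×450 + 11.4×10⁻⁶×50×850 = 0.5272 mm.
The rigid supports impose zero overall length change; the single axial force P common to all segments must satisfy P Σ Lᵢ/(AᵢEᵢ) = δ_free.
Σ Lᵢ/(AᵢEᵢ) = 450/(2175×143×10³) + 850/(1850×106×10³) = 5.781×10⁻⁶ mm/N.
Hence P = δ_free / Σ(L/AE) = 0.5272/5.781×10⁻⁶ = 91.2 kN (tensile).
For the cast iron segment, free thermal change = 11.4×10⁻⁶×50×850 = 0.4845 mm and elastic change from P = 91200×850/(1850×106×10³) = 0.3953 mm; these oppose, so the net change is 0.0892 mm (segment shortens).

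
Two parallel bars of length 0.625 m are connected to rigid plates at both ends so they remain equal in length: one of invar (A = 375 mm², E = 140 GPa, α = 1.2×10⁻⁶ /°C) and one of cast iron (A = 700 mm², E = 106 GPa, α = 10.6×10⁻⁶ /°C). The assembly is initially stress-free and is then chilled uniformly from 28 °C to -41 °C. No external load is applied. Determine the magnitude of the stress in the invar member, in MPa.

σ ≈ 53.2 MPa (compressive)

The cast iron has the larger α, so on cooling it would change length more than the invar if both were free. The rigid plates force a common final length, so the cast iron is put into tension and the invar into compression, with equal and opposite forces P (no external load).
Setting the final lengths equal and cancelling L: (α₁ − α₂)ΔT = P/(A₁E₁) + P/(A₂E₂).
|α₁ − α₂|·ΔT = 9.4×10⁻⁶ × 69 = 0.0006486.
1/(A₁E₁) + 1/(A₂E₂) = 1/(375×140×10³) + 1/(700×106×10³) = 3.252×10⁻⁸ N⁻¹.
So P = 0.0006486 / 3.252×10⁻⁸ = 19.94 kN.
σ_{invar} = P/A₁ = 19940/375 = 53.18 MPa, compressive.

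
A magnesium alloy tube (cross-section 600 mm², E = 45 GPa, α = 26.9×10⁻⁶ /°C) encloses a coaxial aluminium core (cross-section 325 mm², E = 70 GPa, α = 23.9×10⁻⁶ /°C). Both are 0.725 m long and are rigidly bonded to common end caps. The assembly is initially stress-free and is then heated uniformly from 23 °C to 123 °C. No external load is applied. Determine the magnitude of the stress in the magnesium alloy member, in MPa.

σ ≈ 6.17 MPa (compressive)

Both members must finish at the same length. With the larger α, the magnesium alloy tends to over-expand; the plates restrain it, putting the magnesium alloy in compression and the aluminium in tension. With no external load the two internal forces are equal and opposite, magnitude P.
Equating the net (thermal + elastic) strains gives |α₁ − α₂|·ΔT = P·[1/(A₁E₁) + 1/(A₂E₂)].
|α₁ − α₂|·ΔT = 3×10⁻⁶ × 100 = 0.0003.
1/(A₁E₁) + 1/(A₂E₂) = 1/(600×45×10³) + 1/(325×70×10³) = 8.099×10⁻⁸ N⁻¹.
So P = 0.0003 / 8.099×10⁻⁸ = 3.704 kN.
σ_{magnesium alloy} = P/A₁ = 3704/600 = 6.173 MPa, compressive.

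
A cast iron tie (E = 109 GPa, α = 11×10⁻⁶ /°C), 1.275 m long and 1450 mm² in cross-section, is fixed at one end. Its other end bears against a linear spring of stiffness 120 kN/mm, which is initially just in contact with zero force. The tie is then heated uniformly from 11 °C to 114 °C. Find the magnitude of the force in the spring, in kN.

Free thermal expansion: δ_free = αΔT L = 11×10⁻⁶ × 103 × 1275 = 1.445 mm.
With a force P in the spring, the elastic change of the tie is PL/(AE) and that of the spring is P/k; compatibility requires their sum to equal δ_free.
So P = δ_free / [L/(AE) + 1/k] = 1.445 / [ 1275/(1450×109×10³) + 1/(120×10³) ].
P = 1.445 / 1.64×10⁻⁵ = 88080 N.

P ≈ 88.1 kN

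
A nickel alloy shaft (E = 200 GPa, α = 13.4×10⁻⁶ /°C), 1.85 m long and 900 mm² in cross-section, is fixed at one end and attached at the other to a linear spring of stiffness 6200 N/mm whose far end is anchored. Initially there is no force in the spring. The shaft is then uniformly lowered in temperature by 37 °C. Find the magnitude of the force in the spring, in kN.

P ≈ 5.35 kN

Free thermal contraction: δ_free = αΔT L = 13.4×10⁻⁶ × 37 × 1850 = 0.9172 mm.
With a force P in the spring, the elastic change of the shaft is PL/(AE) and that of the spring is P/k; compatibility requires their sum to equal δ_free.
P [ L/(AE) + 1/k ] = δ_free → P [ 1850/(900×200×10³) + 1/(6200) ] = 0.9172.
P = 0.9172 / 0.0001716 = 5346 N.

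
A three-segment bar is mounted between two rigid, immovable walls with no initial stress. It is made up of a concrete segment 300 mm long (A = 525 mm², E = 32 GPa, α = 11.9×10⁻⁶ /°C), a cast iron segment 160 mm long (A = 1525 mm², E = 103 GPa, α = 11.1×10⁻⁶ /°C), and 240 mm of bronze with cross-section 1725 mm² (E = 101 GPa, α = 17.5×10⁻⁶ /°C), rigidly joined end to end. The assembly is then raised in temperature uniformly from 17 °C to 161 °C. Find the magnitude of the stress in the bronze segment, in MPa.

σ ≈ 39.3 MPa (compressive)

If the supports were absent, the total length change would be Σ αᵢΔT Lᵢ = 11.9×10⁻⁶×144×300 + 11.1×10⁻⁶×144×160 + 17.5×10⁻⁶×144×240 = 1.375 mm.
Since the ends are fixed, an axial force P builds up, equal in every segment, with P · Σ Lᵢ/(AᵢEᵢ) = δ_free.
The series flexibility is Σ Lᵢ/(AᵢEᵢ) = 300/(525×32×10³) + 160/(1525×103×10³) + 240/(1725×101×10³) = 2.025×10⁻⁵ mm/N.
So P = 1.375 / 2.025×10⁻⁵ = 67.87 kN, compressive.
σ_{bronze} = P / A = 67870 / 1725 = 39.35 MPa.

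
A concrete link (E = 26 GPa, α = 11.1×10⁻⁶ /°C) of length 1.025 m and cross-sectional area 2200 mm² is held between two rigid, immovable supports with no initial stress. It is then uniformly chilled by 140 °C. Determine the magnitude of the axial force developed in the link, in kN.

The ends cannot move, so σ = EαΔT = 26×10³ × 11.1×10⁻⁶ × 140 = 40.4 MPa.
Then P = σA = 40.4 × 2200 mm² = 88.89 kN, tensile.

P ≈ 88.9 kN (tensile)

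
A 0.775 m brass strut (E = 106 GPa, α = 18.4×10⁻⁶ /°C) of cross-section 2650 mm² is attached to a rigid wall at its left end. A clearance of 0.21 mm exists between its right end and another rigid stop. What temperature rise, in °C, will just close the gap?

ΔT ≈ 14.7 °C

Contact occurs when the free expansion equals the gap: αΔT L = 0.21 mm.
So ΔT = g/(αL) = 0.21/(18.4×10⁻⁶ × 775) = 14.73 °C.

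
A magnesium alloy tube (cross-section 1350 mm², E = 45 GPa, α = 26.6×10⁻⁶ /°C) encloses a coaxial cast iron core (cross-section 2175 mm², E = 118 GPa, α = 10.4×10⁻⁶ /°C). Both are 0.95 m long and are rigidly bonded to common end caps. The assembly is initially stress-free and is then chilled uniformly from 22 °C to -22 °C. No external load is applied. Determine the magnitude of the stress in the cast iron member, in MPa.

σ ≈ 16.1 MPa (compressive)

Both members must finish at the same length. With the larger α, the magnesium alloy tends to over-contract; the plates restrain it, putting the magnesium alloy in tension and the cast iron in compression. With no external load the two internal forces are equal and opposite, magnitude P.
Compatibility of the two members (thermal + elastic change equal): (α₁ − α₂)ΔT = P·[1/(A₁E₁) + 1/(A₂E₂)].
|α₁ − α₂|·ΔT = 16.2×10⁻⁶ × 44 = 0.0007128.
1/(A₁E₁) + 1/(A₂E₂) = 1/(1350×45×10³) + 1/(2175×118×10³) = 2.036×10⁻⁸ N⁻¹.
So P = 0.0007128 / 2.036×10⁻⁸ = 35.01 kN.
σ_{cast iron} = P/A₂ = 35010/2175 = 16.1 MPa, compressive.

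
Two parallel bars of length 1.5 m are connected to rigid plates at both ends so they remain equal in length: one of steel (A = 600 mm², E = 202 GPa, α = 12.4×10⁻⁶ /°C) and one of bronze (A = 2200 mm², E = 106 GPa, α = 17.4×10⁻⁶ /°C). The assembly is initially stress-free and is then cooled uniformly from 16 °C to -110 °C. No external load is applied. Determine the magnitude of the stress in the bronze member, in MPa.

σ ≈ 22.8 MPa (tensile)

Both members must finish at the same length. With the larger α, the bronze tends to over-contract; the plates restrain it, putting the bronze in tension and the steel in compression. With no external load the two internal forces are equal and opposite, magnitude P.
Compatibility of the two members (thermal + elastic change equal): (α₁ − α₂)ΔT = P·[1/(A₁E₁) + 1/(A₂E₂)].
|α₁ − α₂|·ΔT = 5×10⁻⁶ × 126 = 0.00063.
1/(A₁E₁) + 1/(A₂E₂) = 1/(600×202×10³) + 1/(2200×106×10³) = 1.254×10⁻⁸ N⁻¹.
So P = 0.00063 / 1.254×10⁻⁸ = 50.24 kN.
σ_{bronze} = P/A₂ = 50240/2200 = 22.84 MPa, tensile.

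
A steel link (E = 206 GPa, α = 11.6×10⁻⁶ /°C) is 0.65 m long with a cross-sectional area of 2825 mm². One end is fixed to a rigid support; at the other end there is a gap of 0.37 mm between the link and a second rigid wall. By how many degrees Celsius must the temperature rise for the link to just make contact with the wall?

ΔT ≈ 49.1 °C

The gap closes when αΔT L = 0.37 mm, since the link is still unstressed at that instant.
So ΔT = g/(αL) = 0.37/(11.6×10⁻⁶ × 650) = 49.07 °C.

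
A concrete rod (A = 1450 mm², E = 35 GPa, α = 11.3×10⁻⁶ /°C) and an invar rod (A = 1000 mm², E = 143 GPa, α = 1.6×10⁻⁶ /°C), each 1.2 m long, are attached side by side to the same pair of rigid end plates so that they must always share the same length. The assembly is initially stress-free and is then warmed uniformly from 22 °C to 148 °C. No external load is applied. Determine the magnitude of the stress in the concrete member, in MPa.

The concrete has the larger α, so on heating it would change length more than the invar if both were free. The rigid plates force a common final length, so the concrete is put into compression and the invar into tension, with equal and opposite forces P (no external load).
Setting the final lengths equal and cancelling L: (α₁ − α₂)ΔT = P/(A₁E₁) + P/(A₂E₂).
|α₁ − α₂|·ΔT = 9.7×10⁻⁶ × 126 = 0.001222.
1/(A₁E₁) + 1/(A₂E₂) = 1/(1450×35×10³) + 1/(1000×143×10³) = 2.67×10⁻⁸ N⁻¹.
So P = 0.001222 / 2.67×10⁻⁸ = 45.78 kN.
σ_{concrete} = P/A₁ = 45780/1450 = 31.57 MPa, compressive.

σ ≈ 31.6 MPa (compressive)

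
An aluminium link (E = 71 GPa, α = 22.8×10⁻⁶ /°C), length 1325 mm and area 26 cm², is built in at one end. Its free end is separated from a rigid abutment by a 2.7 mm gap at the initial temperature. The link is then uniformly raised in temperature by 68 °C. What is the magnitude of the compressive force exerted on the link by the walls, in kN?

Free thermal elongation = αΔT L = 22.8×10⁻⁶ × 68 × 1325 = 2.054 mm.
Since δ_free = 2.05 mm is less than the 2.7 mm gap, the link never touches the wall. No axial force develops.

P ≈ 0 kN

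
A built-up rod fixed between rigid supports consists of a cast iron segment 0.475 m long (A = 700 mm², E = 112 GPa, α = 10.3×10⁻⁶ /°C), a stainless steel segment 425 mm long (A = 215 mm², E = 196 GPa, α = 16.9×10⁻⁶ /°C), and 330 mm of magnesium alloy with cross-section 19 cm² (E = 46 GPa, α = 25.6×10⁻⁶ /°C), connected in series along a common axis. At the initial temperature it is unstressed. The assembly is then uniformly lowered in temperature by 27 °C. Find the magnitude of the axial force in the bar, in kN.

P ≈ 27.8 kN (tensile)

Free thermal contraction of the whole bar: Σ αᵢΔT Lᵢ = 10.3×10⁻⁶×27×475 + 16.9×10⁻⁶×27×425 + 25.6×10⁻⁶×27×330 = 0.5541 mm.
The walls prevent any net length change, so an axial force P (same in every segment) develops. Compatibility: P · Σ Lᵢ/(AᵢEᵢ) = δ_free.
Σ Lᵢ/(AᵢEᵢ) = 475/(700×112×10³) + 425/(215×196×10³) + 330/(1900×46×10³) = 1.992×10⁻⁵ mm/N.
So P = 0.5541 / 1.992×10⁻⁵ = 27.82 kN, tensile.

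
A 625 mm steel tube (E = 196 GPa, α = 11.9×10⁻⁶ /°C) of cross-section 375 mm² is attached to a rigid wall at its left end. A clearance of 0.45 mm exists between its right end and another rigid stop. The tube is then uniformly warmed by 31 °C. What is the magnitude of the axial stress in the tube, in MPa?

If the wall were absent the tube would grow by αΔT L = 11.9×10⁻⁶ × 31 × 625 = 0.2306 mm.
This is smaller than the 0.45 mm clearance, so the tube expands freely without reaching the stop — the stress is zero.

σ ≈ 0 MPa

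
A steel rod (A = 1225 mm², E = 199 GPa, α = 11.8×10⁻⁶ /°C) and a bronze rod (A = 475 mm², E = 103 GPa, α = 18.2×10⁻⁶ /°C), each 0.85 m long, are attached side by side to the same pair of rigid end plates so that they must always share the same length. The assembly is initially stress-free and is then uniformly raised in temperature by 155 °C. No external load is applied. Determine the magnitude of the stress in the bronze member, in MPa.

σ ≈ 85.1 MPa (compressive)

The bronze has the larger α, so on heating it would change length more than the steel if both were free. The rigid plates force a common final length, so the bronze is put into compression and the steel into tension, with equal and opposite forces P (no external load).
Setting the final lengths equal and cancelling L: (α₁ − α₂)ΔT = P/(A₁E₁) + P/(A₂E₂).
|α₁ − α₂|·ΔT = 6.4×10⁻⁶ × 155 = 0.000992.
1/(A₁E₁) + 1/(A₂E₂) = 1/(1225×199×10³) + 1/(475×103×10³) = 2.454×10⁻⁸ N⁻¹.
P = 0.000992 / 2.454×10⁻⁸ = 40420 N = 40.42 kN.
σ_{bronze} = P/A₂ = 40420/475 = 85.1 MPa, compressive.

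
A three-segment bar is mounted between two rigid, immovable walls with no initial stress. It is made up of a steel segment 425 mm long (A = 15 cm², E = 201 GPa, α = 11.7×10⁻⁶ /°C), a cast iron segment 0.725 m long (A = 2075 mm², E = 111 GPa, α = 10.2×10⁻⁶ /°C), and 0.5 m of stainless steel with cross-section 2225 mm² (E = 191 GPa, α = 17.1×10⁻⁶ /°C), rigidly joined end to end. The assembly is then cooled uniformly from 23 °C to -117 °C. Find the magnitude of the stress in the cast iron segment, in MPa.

σ ≈ 246 MPa (tensile)

With the walls removed the bar would change length by δ_free = Σ αᵢΔT Lᵢ = 11.7×10⁻⁶×140×425 + 10.2×10⁻⁶×140×725 + 17.1×10⁻⁶×140×500 = 2.928 mm.
The walls prevent any net length change, so an axial force P (same in every segment) develops. Compatibility: P · Σ Lᵢ/(AᵢEᵢ) = δ_free.
Σ Lᵢ/(AᵢEᵢ) = 425/(1500×201×10³) + 725/(2075×111×10³) + 500/(2225×191×10³) = 5.734×10⁻⁶ mm/N.
So P = 2.928 / 5.734×10⁻⁶ = 510.7 kN, tensile.
σ_{cast iron} = P / A = 510700 / 2075 = 246.1 MPa.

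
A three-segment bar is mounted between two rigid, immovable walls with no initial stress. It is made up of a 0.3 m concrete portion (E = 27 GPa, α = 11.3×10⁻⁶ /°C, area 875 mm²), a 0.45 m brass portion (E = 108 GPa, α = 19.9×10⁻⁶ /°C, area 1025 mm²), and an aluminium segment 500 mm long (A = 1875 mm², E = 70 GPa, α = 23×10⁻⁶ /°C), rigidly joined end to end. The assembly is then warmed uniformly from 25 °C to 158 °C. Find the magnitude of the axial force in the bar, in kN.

If the supports were absent, the total length change would be Σ αᵢΔT Lᵢ = 11.3×10⁻⁶×133×300 + 19.9×10⁻⁶×133×450 + 23×10⁻⁶×133×500 = 3.171 mm.
Since the ends are fixed, an axial force P builds up, equal in every segment, with P · Σ Lᵢ/(AᵢEᵢ) = δ_free.
The series flexibility is Σ Lᵢ/(AᵢEᵢ) = 300/(875×27×10³) + 450/(1025×108×10³) + 500/(1875×70×10³) = 2.057×10⁻⁵ mm/N.
P = 3.171 / 2.057×10⁻⁵ = 154200 N = 154.2 kN, compressive.

P ≈ 154 kN (compressive)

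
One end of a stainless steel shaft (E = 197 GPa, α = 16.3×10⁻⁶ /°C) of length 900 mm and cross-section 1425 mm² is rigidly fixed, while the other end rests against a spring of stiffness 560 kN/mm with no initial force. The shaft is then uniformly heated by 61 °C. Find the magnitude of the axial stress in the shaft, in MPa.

Free thermal expansion: δ_free = αΔT L = 16.3×10⁻⁶ × 61 × 900 = 0.8949 mm.
Let P be the compressive force at the spring. The shaft shortens elastically by PL/(AE) and the spring compresses by P/k; together these equal δ_free.
P [ L/(AE) + 1/k ] = δ_free → P [ 900/(1425×197×10³) + 1/(560×10³) ] = 0.8949.
P = 0.8949 / 4.992×10⁻⁶ = 179300 N.
σ = P/A = 179300/1425 = 125.8 MPa.

σ ≈ 126 MPa (compressive)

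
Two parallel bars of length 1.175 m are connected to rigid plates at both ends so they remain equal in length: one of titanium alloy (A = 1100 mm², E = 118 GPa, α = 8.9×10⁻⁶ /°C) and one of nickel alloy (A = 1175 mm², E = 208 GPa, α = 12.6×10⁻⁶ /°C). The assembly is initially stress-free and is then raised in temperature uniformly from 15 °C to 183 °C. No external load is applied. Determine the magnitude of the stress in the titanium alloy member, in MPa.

σ ≈ 47.9 MPa (tensile)

Both members must finish at the same length. With the larger α, the nickel alloy tends to over-expand; the plates restrain it, putting the nickel alloy in compression and the titanium alloy in tension. With no external load the two internal forces are equal and opposite, magnitude P.
Compatibility of the two members (thermal + elastic change equal): (α₁ − α₂)ΔT = P·[1/(A₁E₁) + 1/(A₂E₂)].
|α₁ − α₂|·ΔT = 3.7×10⁻⁶ × 168 = 0.0006216.
1/(A₁E₁) + 1/(A₂E₂) = 1/(1100×118×10³) + 1/(1175×208×10³) = 1.18×10⁻⁸ N⁻¹.
So P = 0.0006216 / 1.18×10⁻⁸ = 52.7 kN.
σ_{titanium alloy} = P/A₁ = 52700/1100 = 47.91 MPa, tensile.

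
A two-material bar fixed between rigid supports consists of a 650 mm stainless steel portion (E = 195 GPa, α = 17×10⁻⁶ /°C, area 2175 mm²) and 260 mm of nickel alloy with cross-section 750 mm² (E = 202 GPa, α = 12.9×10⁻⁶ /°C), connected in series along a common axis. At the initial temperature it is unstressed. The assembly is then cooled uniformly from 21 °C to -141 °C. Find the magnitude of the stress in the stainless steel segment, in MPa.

σ ≈ 330 MPa (tensile)

If the supports were absent, the total length change would be Σ αᵢΔT Lᵢ = 17×10⁻⁶×162×650 + 12.9×10⁻⁶×162×260 = 2.333 mm.
Since the ends are fixed, an axial force P builds up, equal in every segment, with P · Σ Lᵢ/(AᵢEᵢ) = δ_free.
Σ Lᵢ/(AᵢEᵢ) = 650/(2175×195×10³) + 260/(750×202×10³) = 3.249×10⁻⁶ mm/N.
So P = 2.333 / 3.249×10⁻⁶ = 718.3 kN, tensile.
σ_{stainless steel} = P / A = 718300 / 2175 = 330.2 MPa.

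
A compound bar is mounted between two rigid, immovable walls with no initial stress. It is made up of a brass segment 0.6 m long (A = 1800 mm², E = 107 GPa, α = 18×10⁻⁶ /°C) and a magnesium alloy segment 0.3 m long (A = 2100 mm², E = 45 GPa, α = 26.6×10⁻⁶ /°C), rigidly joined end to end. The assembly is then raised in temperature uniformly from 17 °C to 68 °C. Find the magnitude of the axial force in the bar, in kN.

Free thermal expansion of the whole bar: Σ αᵢΔT Lᵢ = 18×10⁻⁶×51×600 + 26.6×10⁻⁶×51×300 = 0.9578 mm.
The rigid supports impose zero overall length change; the single axial force P common to all segments must satisfy P Σ Lᵢ/(AᵢEᵢ) = δ_free.
Σ Lᵢ/(AᵢEᵢ) = 600/(1800×107×10³) + 300/(2100×45×10³) = 6.29×10⁻⁶ mm/N.
So P = 0.9578 / 6.29×10⁻⁶ = 152.3 kN, compressive.

P ≈ 152 kN (compressive)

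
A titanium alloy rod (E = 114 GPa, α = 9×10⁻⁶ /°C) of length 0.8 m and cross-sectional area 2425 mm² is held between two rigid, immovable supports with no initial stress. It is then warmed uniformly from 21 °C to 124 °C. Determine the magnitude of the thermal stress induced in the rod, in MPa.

σ ≈ 106 MPa (compressive)

Because both ends are immovable the net strain is zero, and the suppressed thermal strain is αΔT = 9×10⁻⁶ × 103 = 927×10⁻⁶.
The stress required to suppress this strain is σ = Eε = 114×10³ × 927×10⁻⁶ = 105.7 MPa, compressive since the rod is trying to expand.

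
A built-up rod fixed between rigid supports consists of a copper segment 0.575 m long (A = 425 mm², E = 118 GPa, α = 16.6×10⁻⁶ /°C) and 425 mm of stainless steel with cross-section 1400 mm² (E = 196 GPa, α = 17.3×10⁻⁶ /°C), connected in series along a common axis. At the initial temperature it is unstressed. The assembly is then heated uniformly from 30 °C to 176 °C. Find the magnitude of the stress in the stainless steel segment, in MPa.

σ ≈ 135 MPa (compressive)

Free thermal expansion of the whole bar: Σ αᵢΔT Lᵢ = 16.6×10⁻⁶×146×575 + 17.3×10⁻⁶×146×425 = 2.467 mm.
The rigid supports impose zero overall length change; the single axial force P common to all segments must satisfy P Σ Lᵢ/(AᵢEᵢ) = δ_free.
Σ Lᵢ/(AᵢEᵢ) = 575/(425×118×10³) + 425/(1400×196×10³) = 1.301×10⁻⁵ mm/N.
So P = 2.467 / 1.301×10⁻⁵ = 189.6 kN, compressive.
σ_{stainless steel} = P / A = 189600 / 1400 = 135.4 MPa.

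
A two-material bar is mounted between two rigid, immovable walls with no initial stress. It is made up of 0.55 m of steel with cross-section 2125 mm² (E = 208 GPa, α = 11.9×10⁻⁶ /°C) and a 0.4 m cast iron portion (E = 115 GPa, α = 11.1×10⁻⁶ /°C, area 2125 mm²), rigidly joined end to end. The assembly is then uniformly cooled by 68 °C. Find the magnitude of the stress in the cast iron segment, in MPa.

Free thermal contraction of the whole bar: Σ αᵢΔT Lᵢ = 11.9×10⁻⁶×68×550 + 11.1×10⁻⁶×68×400 = 0.747 mm.
Since the ends are fixed, an axial force P builds up, equal in every segment, with P · Σ Lᵢ/(AᵢEᵢ) = δ_free.
Σ Lᵢ/(AᵢEᵢ) = 550/(2125×208×10³) + 400/(2125×115×10³) = 2.881×10⁻⁶ mm/N.
Hence P = δ_free / Σ(L/AE) = 0.747/2.881×10⁻⁶ = 259.3 kN (tensile).
σ_{cast iron} = P / A = 259300 / 2125 = 122 MPa.

σ ≈ 122 MPa (tensile)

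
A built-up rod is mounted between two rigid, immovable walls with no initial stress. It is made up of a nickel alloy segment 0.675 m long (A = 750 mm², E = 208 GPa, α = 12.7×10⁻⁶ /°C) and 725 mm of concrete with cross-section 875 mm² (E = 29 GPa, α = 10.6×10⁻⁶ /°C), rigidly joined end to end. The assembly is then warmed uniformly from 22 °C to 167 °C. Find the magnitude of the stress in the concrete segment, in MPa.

With the walls removed the bar would change length by δ_free = Σ αᵢΔT Lᵢ = 12.7×10⁻⁶×145×675 + 10.6×10⁻⁶×145×725 = 2.357 mm.
The rigid supports impose zero overall length change; the single axial force P common to all segments must satisfy P Σ Lᵢ/(AᵢEᵢ) = δ_free.
The series flexibility is Σ Lᵢ/(AᵢEᵢ) = 675/(750×208×10³) + 725/(875×29×10³) = 3.29×10⁻⁵ mm/N.
So P = 2.357 / 3.29×10⁻⁵ = 71.66 kN, compressive.
σ_{concrete} = P / A = 71660 / 875 = 81.89 MPa.

σ ≈ 81.9 MPa (compressive)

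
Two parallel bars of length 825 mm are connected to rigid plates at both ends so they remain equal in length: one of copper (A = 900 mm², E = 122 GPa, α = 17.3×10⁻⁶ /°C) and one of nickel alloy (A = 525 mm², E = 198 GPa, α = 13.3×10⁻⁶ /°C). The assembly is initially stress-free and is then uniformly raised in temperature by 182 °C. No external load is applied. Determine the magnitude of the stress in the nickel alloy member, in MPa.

Equilibrium of a rigid end plate with no external load gives equal and opposite internal forces ±P in the two members. Since α_{copper} > α_{nickel alloy}, heating drives the copper into compression and the nickel alloy into tension.
Compatibility of the two members (thermal + elastic change equal): (α₁ − α₂)ΔT = P·[1/(A₁E₁) + 1/(A₂E₂)].
|α₁ − α₂|·ΔT = 4×10⁻⁶ × 182 = 0.000728.
1/(A₁E₁) + 1/(A₂E₂) = 1/(900×122×10³) + 1/(525×198×10³) = 1.873×10⁻⁸ N⁻¹.
P = 0.000728 / 1.873×10⁻⁸ = 38870 N = 38.87 kN.
σ_{nickel alloy} = P/A₂ = 38870/525 = 74.04 MPa, tensile.

σ ≈ 74 MPa (tensile)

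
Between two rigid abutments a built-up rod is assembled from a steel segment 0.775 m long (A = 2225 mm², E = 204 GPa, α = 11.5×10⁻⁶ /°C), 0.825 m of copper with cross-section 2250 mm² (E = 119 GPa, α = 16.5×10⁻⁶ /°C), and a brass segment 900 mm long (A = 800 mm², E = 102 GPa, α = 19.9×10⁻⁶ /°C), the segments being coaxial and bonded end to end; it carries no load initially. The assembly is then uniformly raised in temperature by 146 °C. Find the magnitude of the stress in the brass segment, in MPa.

Free thermal expansion of the whole bar: Σ αᵢΔT Lᵢ = 11.5×10⁻⁶×146×775 + 16.5×10⁻⁶×146×825 + 19.9×10⁻⁶×146×900 = 5.904 mm.
Since the ends are fixed, an axial force P builds up, equal in every segment, with P · Σ Lᵢ/(AᵢEᵢ) = δ_free.
The series flexibility is Σ Lᵢ/(AᵢEᵢ) = 775/(2225×204×10³) + 825/(2250×119×10³) + 900/(800×102×10³) = 1.582×10⁻⁵ mm/N.
So P = 5.904 / 1.582×10⁻⁵ = 373.2 kN, compressive.
σ_{brass} = P / A = 373200 / 800 = 466.5 MPa.

σ ≈ 467 MPa (compressive)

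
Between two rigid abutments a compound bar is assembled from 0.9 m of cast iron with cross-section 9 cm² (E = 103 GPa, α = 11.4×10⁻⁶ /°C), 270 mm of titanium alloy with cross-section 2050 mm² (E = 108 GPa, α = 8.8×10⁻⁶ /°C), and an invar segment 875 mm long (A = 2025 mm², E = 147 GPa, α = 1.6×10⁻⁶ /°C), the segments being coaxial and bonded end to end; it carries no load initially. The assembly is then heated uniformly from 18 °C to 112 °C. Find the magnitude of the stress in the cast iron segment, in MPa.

σ ≈ 106 MPa (compressive)

If the supports were absent, the total length change would be Σ αᵢΔT Lᵢ = 11.4×10⁻⁶×94×900 + 8.8×10⁻⁶×94×270 + 1.6×10⁻⁶×94×875 = 1.319 mm.
The rigid supports impose zero overall length change; the single axial force P common to all segments must satisfy P Σ Lᵢ/(AᵢEᵢ) = δ_free.
Σ Lᵢ/(AᵢEᵢ) = 900/(900×103×10³) + 270/(2050×108×10³) + 875/(2025×147×10³) = 1.387×10⁻⁵ mm/N.
P = 1.319 / 1.387×10⁻⁵ = 95140 N = 95.14 kN, compressive.
σ_{cast iron} = P / A = 95140 / 900 = 105.7 MPa.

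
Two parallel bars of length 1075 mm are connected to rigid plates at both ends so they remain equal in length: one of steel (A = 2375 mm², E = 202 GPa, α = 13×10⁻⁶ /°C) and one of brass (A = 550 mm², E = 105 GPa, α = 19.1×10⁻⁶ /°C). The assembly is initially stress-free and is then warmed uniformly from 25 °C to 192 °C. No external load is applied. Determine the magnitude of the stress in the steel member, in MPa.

σ ≈ 22.1 MPa (tensile)

The brass has the larger α, so on heating it would change length more than the steel if both were free. The rigid plates force a common final length, so the brass is put into compression and the steel into tension, with equal and opposite forces P (no external load).
Equating the net (thermal + elastic) strains gives |α₁ − α₂|·ΔT = P·[1/(A₁E₁) + 1/(A₂E₂)].
|α₁ − α₂|·ΔT = 6.1×10⁻⁶ × 167 = 0.001019.
1/(A₁E₁) + 1/(A₂E₂) = 1/(2375×202×10³) + 1/(550×105×10³) = 1.94×10⁻⁸ N⁻¹.
So P = 0.001019 / 1.94×10⁻⁸ = 52.51 kN.
σ_{steel} = P/A₁ = 52510/2375 = 22.11 MPa, tensile.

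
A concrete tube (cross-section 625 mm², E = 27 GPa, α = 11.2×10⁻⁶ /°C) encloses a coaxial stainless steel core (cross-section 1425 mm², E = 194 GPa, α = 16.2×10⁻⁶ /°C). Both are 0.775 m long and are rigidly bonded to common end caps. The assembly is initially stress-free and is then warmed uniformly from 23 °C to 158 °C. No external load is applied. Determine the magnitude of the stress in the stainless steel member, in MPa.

σ ≈ 7.53 MPa (compressive)

Equilibrium of a rigid end plate with no external load gives equal and opposite internal forces ±P in the two members. Since α_{stainless steel} > α_{concrete}, heating drives the stainless steel into compression and the concrete into tension.
Equating the net (thermal + elastic) strains gives |α₁ − α₂|·ΔT = P·[1/(A₁E₁) + 1/(A₂E₂)].
|α₁ − α₂|·ΔT = 5×10⁻⁶ × 135 = 0.000675.
1/(A₁E₁) + 1/(A₂E₂) = 1/(625×27×10³) + 1/(1425×194×10³) = 6.288×10⁻⁸ N⁻¹.
P = 0.000675 / 6.288×10⁻⁸ = 10740 N = 10.74 kN.
σ_{stainless steel} = P/A₂ = 10740/1425 = 7.534 MPa, compressive.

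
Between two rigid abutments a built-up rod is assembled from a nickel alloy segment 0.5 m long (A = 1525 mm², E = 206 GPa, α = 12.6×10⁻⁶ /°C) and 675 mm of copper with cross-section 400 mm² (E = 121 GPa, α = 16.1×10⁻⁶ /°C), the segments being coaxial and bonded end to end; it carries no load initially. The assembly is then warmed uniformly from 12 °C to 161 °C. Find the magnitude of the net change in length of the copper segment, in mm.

|ΔL| ≈ 0.677 mm

With the walls removed the bar would change length by δ_free = Σ αᵢΔT Lᵢ = 12.6×10⁻⁶×149×500 + 16.1×10⁻⁶×149×675 = 2.558 mm.
The rigid supports impose zero overall length change; the single axial force P common to all segments must satisfy P Σ Lᵢ/(AᵢEᵢ) = δ_free.
The series flexibility is Σ Lᵢ/(AᵢEᵢ) = 500/(1525×206×10³) + 675/(400×121×10³) = 1.554×10⁻⁵ mm/N.
So P = 2.558 / 1.554×10⁻⁵ = 164.6 kN, compressive.
For the copper segment, free thermal change = 16.1×10⁻⁶×149×675 = 1.619 mm and elastic change from P = 164600×675/(400×121×10³) = 2.296 mm; these oppose, so the net change is 0.677 mm (segment shortens).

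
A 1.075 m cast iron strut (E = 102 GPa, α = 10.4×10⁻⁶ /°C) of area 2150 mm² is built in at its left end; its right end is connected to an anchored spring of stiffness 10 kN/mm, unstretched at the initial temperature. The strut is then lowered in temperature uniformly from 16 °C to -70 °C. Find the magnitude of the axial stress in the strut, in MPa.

σ ≈ 4.26 MPa (tensile)

The unrestrained thermal change is αΔT L = 10.4×10⁻⁶ × 86 × 1075 = 0.9615 mm.
Let P be the tensile force in the spring. The strut extends elastically by PL/(AE) and the spring stretches by P/k; together these equal δ_free.
So P = δ_free / [L/(AE) + 1/k] = 0.9615 / [ 1075/(2150×102×10³) + 1/(10×10³) ].
P = 0.9615 / 0.0001049 = 9166 N.
σ = P/A = 9166/2150 = 4.263 MPa.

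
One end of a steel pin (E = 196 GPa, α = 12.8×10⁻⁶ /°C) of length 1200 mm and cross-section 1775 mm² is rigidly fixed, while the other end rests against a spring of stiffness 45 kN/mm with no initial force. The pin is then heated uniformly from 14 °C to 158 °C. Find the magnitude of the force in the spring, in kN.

P ≈ 86.2 kN

Free thermal expansion: δ_free = αΔT L = 12.8×10⁻⁶ × 144 × 1200 = 2.212 mm.
Let P be the compressive force at the spring. The pin shortens elastically by PL/(AE) and the spring compresses by P/k; together these equal δ_free.
P [ L/(AE) + 1/k ] = δ_free → P [ 1200/(1775×196×10³) + 1/(45×10³) ] = 2.212.
P = 2.212 / 2.567×10⁻⁵ = 86160 N.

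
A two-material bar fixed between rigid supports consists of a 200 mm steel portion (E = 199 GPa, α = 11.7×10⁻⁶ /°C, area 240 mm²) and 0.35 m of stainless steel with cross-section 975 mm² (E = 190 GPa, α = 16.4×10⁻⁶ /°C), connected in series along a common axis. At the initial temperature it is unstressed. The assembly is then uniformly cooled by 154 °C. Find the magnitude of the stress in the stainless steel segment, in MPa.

Free thermal contraction of the whole bar: Σ αᵢΔT Lᵢ = 11.7×10⁻⁶×154×200 + 16.4×10⁻⁶×154×350 = 1.244 mm.
The rigid supports impose zero overall length change; the single axial force P common to all segments must satisfy P Σ Lᵢ/(AᵢEᵢ) = δ_free.
The series flexibility is Σ Lᵢ/(AᵢEᵢ) = 200/(240×199×10³) + 350/(975×190×10³) = 6.077×10⁻⁶ mm/N.
Hence P = δ_free / Σ(L/AE) = 1.244/6.077×10⁻⁶ = 204.8 kN (tensile).
σ_{stainless steel} = P / A = 204800 / 975 = 210 MPa.

σ ≈ 210 MPa (tensile)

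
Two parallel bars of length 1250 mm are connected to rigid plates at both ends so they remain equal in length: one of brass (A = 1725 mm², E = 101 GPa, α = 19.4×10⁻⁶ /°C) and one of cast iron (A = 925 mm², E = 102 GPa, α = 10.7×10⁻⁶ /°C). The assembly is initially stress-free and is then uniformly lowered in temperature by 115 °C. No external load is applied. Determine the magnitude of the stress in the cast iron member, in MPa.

σ ≈ 66.2 MPa (compressive)

Equilibrium of a rigid end plate with no external load gives equal and opposite internal forces ±P in the two members. Since α_{brass} > α_{cast iron}, cooling drives the brass into tension and the cast iron into compression.
Setting the final lengths equal and cancelling L: (α₁ − α₂)ΔT = P/(A₁E₁) + P/(A₂E₂).
|α₁ − α₂|·ΔT = 8.7×10⁻⁶ × 115 = 0.001.
1/(A₁E₁) + 1/(A₂E₂) = 1/(1725×101×10³) + 1/(925×102×10³) = 1.634×10⁻⁸ N⁻¹.
P = 0.001 / 1.634×10⁻⁸ = 61240 N = 61.24 kN.
σ_{cast iron} = P/A₂ = 61240/925 = 66.2 MPa, compressive.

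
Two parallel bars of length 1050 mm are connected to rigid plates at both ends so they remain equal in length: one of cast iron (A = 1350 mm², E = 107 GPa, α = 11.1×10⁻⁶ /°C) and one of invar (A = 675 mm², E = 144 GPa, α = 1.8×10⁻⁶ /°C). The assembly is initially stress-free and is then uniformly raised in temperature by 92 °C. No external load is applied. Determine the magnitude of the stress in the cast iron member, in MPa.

The cast iron has the larger α, so on heating it would change length more than the invar if both were free. The rigid plates force a common final length, so the cast iron is put into compression and the invar into tension, with equal and opposite forces P (no external load).
Equating the net (thermal + elastic) strains gives |α₁ − α₂|·ΔT = P·[1/(A₁E₁) + 1/(A₂E₂)].
|α₁ − α₂|·ΔT = 9.3×10⁻⁶ × 92 = 0.0008556.
1/(A₁E₁) + 1/(A₂E₂) = 1/(1350×107×10³) + 1/(675×144×10³) = 1.721×10⁻⁸ N⁻¹.
So P = 0.0008556 / 1.721×10⁻⁸ = 49.71 kN.
σ_{cast iron} = P/A₁ = 49710/1350 = 36.82 MPa, compressive.

σ ≈ 36.8 MPa (compressive)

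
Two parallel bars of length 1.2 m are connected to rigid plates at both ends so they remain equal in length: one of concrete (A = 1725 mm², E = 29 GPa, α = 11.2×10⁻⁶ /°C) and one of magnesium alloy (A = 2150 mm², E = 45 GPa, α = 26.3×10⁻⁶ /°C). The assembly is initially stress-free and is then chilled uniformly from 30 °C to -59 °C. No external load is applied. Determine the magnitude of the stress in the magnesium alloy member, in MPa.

σ ≈ 20.6 MPa (tensile)

The magnesium alloy has the larger α, so on cooling it would change length more than the concrete if both were free. The rigid plates force a common final length, so the magnesium alloy is put into tension and the concrete into compression, with equal and opposite forces P (no external load).
Setting the final lengths equal and cancelling L: (α₁ − α₂)ΔT = P/(A₁E₁) + P/(A₂E₂).
|α₁ − α₂|·ΔT = 15.1×10⁻⁶ × 89 = 0.001344.
1/(A₁E₁) + 1/(A₂E₂) = 1/(1725×29×10³) + 1/(2150×45×10³) = 3.033×10⁻⁸ N⁻¹.
So P = 0.001344 / 3.033×10⁻⁸ = 44.32 kN.
σ_{magnesium alloy} = P/A₂ = 44320/2150 = 20.61 MPa, tensile.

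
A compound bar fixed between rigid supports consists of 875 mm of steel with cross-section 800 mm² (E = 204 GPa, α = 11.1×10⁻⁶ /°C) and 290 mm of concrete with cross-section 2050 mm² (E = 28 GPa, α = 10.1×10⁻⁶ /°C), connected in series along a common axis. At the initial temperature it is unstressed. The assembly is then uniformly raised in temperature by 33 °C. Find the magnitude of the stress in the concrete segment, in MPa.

Free thermal expansion of the whole bar: Σ αᵢΔT Lᵢ = 11.1×10⁻⁶×33×875 + 10.1×10⁻⁶×33×290 = 0.4172 mm.
The rigid supports impose zero overall length change; the single axial force P common to all segments must satisfy P Σ Lᵢ/(AᵢEᵢ) = δ_free.
The series flexibility is Σ Lᵢ/(AᵢEᵢ) = 875/(800×204×10³) + 290/(2050×28×10³) = 1.041×10⁻⁵ mm/N.
Hence P = δ_free / Σ(L/AE) = 0.4172/1.041×10⁻⁵ = 40.06 kN (compressive).
σ_{concrete} = P / A = 40060 / 2050 = 19.54 MPa.

σ ≈ 19.5 MPa (compressive)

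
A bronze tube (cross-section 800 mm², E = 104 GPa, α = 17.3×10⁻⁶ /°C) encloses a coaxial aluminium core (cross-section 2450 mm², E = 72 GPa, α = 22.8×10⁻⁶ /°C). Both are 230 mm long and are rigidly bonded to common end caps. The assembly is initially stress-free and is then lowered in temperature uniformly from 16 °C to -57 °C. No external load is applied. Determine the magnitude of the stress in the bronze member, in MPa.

σ ≈ 28.4 MPa (compressive)

Equilibrium of a rigid end plate with no external load gives equal and opposite internal forces ±P in the two members. Since α_{aluminium} > α_{bronze}, cooling drives the aluminium into tension and the bronze into compression.
Setting the final lengths equal and cancelling L: (α₁ − α₂)ΔT = P/(A₁E₁) + P/(A₂E₂).
|α₁ − α₂|·ΔT = 5.5×10⁻⁶ × 73 = 0.0004015.
1/(A₁E₁) + 1/(A₂E₂) = 1/(800×104×10³) + 1/(2450×72×10³) = 1.769×10⁻⁸ N⁻¹.
P = 0.0004015 / 1.769×10⁻⁸ = 22700 N = 22.7 kN.
σ_{bronze} = P/A₁ = 22700/800 = 28.37 MPa, compressive.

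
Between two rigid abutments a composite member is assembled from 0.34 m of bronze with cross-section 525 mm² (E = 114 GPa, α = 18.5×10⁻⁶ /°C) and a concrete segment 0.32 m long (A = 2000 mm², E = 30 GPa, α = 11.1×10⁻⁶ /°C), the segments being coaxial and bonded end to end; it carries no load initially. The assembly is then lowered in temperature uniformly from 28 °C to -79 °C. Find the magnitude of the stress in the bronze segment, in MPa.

σ ≈ 182 MPa (tensile)

Free thermal contraction of the whole bar: Σ αᵢΔT Lᵢ = 18.5×10⁻⁶×107×340 + 11.1×10⁻⁶×107×320 = 1.053 mm.
Since the ends are fixed, an axial force P builds up, equal in every segment, with P · Σ Lᵢ/(AᵢEᵢ) = δ_free.
Σ Lᵢ/(AᵢEᵢ) = 340/(525×114×10³) + 320/(2000×30×10³) = 1.101×10⁻⁵ mm/N.
P = 1.053 / 1.101×10⁻⁵ = 95610 N = 95.61 kN, tensile.
σ_{bronze} = P / A = 95610 / 525 = 182.1 MPa.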